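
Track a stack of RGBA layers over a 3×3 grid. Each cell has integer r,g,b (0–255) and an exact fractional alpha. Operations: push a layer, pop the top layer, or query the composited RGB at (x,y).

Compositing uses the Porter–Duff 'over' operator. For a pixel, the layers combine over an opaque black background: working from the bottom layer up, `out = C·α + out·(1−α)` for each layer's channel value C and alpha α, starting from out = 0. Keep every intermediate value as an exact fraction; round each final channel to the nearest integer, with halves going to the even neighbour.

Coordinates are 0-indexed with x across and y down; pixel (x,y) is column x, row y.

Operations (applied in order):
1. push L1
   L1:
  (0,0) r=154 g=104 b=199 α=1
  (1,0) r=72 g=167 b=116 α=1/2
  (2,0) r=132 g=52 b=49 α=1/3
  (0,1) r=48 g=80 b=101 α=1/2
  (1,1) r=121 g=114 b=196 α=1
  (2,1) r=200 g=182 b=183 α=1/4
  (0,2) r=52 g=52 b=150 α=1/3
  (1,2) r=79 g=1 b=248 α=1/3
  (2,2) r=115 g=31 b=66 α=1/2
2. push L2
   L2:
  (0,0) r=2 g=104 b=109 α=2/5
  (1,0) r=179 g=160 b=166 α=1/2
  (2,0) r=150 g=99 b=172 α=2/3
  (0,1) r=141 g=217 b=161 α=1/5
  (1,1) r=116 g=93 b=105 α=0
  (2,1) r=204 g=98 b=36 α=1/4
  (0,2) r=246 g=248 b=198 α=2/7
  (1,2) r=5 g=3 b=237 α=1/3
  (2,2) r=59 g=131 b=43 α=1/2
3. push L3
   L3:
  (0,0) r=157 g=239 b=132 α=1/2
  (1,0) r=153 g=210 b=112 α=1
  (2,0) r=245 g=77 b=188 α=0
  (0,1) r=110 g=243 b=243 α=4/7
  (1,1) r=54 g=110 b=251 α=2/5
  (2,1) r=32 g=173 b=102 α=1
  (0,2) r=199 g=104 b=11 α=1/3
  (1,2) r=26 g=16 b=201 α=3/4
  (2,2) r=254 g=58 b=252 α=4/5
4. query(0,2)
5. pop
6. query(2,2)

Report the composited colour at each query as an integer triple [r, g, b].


(0,2) stack=L1,L2,L3; from [0,0,0]:
after L1 α=1/3: [52/3, 52/3, 50]
after L2 α=2/7: [248/3, 1748/21, 646/7]
after L3 α=1/3: [1093/9, 5680/63, 1369/21]
→ [121, 90, 65]

(2,2) stack=L1,L2; from [0,0,0]:
L1 α=1/2: [115/2, 31/2, 33]
L2 α=1/2: [233/4, 293/4, 38]
= [58, 73, 38]


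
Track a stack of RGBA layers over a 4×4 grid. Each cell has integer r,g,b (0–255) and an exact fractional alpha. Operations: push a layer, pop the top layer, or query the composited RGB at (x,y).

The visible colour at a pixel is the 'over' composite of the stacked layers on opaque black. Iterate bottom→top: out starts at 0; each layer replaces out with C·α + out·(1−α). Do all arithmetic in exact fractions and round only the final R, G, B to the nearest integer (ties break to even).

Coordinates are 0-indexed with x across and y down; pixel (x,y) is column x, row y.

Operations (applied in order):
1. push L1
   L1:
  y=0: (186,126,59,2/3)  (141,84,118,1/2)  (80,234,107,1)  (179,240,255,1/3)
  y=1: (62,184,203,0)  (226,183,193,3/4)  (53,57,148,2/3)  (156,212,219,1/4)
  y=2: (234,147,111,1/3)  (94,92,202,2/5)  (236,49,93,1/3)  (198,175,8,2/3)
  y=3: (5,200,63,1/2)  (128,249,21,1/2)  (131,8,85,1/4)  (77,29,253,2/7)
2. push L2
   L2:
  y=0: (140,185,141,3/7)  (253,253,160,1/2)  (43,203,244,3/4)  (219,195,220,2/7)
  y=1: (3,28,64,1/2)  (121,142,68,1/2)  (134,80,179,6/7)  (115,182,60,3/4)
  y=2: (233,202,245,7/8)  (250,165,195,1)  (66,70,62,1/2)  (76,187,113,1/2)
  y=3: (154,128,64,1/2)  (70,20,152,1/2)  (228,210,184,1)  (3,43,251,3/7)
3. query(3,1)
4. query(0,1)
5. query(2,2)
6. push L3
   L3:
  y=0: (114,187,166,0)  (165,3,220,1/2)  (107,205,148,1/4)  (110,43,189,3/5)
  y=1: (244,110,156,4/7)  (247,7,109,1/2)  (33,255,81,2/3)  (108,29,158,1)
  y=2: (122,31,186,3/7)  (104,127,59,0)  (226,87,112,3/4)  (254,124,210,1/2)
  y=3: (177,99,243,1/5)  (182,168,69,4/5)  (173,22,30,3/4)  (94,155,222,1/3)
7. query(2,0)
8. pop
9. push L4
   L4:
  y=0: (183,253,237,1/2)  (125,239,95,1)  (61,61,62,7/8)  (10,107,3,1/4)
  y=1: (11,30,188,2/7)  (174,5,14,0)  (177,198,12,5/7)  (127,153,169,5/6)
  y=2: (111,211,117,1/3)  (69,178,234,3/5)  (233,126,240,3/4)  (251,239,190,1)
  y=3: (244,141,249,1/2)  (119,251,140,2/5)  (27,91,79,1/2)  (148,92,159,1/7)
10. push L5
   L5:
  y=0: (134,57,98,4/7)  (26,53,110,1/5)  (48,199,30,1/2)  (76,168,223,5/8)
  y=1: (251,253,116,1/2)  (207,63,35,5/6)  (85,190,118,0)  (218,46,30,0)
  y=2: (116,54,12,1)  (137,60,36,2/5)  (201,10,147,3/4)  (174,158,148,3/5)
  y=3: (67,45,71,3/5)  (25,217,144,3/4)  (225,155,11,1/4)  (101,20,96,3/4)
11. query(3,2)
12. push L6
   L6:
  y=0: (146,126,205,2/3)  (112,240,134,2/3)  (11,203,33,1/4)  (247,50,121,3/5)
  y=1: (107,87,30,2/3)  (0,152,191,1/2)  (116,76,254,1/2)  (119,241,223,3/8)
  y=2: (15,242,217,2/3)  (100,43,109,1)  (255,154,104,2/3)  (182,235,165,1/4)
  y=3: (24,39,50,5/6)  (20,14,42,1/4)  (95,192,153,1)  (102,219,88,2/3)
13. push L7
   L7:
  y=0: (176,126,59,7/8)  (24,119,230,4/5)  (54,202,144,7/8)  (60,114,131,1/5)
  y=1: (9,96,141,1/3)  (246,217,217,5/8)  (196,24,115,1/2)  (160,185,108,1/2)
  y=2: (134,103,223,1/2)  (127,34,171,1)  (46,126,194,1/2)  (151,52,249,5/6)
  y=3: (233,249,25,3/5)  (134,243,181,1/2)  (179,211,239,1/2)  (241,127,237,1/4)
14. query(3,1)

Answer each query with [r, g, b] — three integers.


at x=3,y=1 over L1,L2:
+L1 (α=1/4) → [39, 53, 219/4]
+L2 (α=3/4) → [96, 599/4, 939/16]
→ [96, 150, 59]

at x=0,y=1 over L1,L2:
+L1 (α=0) → [0, 0, 0]
+L2 (α=1/2) → [3/2, 14, 32]
= [2, 14, 32]

query (2,2) [L1,L2] — begin 0,0,0
after L1 α=1/3: [236/3, 49/3, 31]
after L2 α=1/2: [217/3, 259/6, 93/2]
→ [72, 43, 46]

query (2,0) [L1,L2,L3] — begin 0,0,0
L1 α=1: [80, 234, 107]
L2 α=3/4: [209/4, 843/4, 839/4]
L3 α=1/4: [1055/16, 3349/16, 3109/16]
rounded: [66, 209, 194]

(3,2) stack=L1,L2,L4,L5; from [0,0,0]:
L1 α=2/3: [132, 350/3, 16/3]
L2 α=1/2: [104, 911/6, 355/6]
L4 α=1: [251, 239, 190]
L5 α=3/5: [1024/5, 952/5, 824/5]
→ [205, 190, 165]

at x=3,y=1 over L1,L2,L4,L5,L6,L7:
after L1 α=1/4: [39, 53, 219/4]
after L2 α=3/4: [96, 599/4, 939/16]
after L4 α=5/6: [731/6, 3659/24, 14459/96]
after L5 α=0: [731/6, 3659/24, 14459/96]
after L6 α=3/8: [5797/48, 35647/192, 136519/768]
after L7 α=1/2: [13477/96, 71167/384, 219463/1536]
rounded: [140, 185, 143]


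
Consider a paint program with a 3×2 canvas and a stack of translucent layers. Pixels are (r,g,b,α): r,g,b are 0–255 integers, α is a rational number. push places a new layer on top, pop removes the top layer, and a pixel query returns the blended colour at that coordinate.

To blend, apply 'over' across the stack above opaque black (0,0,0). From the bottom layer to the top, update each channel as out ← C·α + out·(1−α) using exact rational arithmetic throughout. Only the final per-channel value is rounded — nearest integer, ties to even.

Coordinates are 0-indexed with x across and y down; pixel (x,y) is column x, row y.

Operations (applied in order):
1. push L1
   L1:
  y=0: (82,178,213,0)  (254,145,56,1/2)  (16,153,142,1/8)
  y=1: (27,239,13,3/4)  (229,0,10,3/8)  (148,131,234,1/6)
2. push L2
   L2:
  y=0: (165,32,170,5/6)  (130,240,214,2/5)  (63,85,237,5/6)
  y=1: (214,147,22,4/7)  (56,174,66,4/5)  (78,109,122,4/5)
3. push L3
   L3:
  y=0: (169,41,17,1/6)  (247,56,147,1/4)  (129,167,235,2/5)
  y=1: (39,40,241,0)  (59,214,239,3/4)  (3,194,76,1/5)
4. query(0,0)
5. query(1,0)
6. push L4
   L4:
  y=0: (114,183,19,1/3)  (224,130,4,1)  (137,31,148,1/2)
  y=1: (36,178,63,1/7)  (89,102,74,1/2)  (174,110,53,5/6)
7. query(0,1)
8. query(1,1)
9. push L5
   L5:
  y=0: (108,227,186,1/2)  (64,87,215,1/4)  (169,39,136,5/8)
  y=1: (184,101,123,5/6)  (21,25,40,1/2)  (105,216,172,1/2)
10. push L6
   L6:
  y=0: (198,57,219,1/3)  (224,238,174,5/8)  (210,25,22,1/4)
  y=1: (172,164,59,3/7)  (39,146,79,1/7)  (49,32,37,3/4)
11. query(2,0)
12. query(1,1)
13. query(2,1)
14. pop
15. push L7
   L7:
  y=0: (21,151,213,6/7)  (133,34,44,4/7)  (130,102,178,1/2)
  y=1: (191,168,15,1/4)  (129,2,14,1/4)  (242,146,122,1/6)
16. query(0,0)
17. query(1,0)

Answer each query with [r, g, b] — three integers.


(0,0) stack=L1,L2,L3; from [0,0,0]:
after L1 α=0: [0, 0, 0]
after L2 α=5/6: [275/2, 80/3, 425/3]
after L3 α=1/6: [571/4, 523/18, 1088/9]
= [143, 29, 121]

query (1,0) [L1,L2,L3] — begin 0,0,0
after L1 α=1/2: [127, 145/2, 28]
after L2 α=2/5: [641/5, 279/2, 512/5]
after L3 α=1/4: [1579/10, 949/8, 2271/20]
rounded: [158, 119, 114]

query (0,1) [L1,L2,L3,L4] — begin 0,0,0
L1 α=3/4: [81/4, 717/4, 39/4]
L2 α=4/7: [3667/28, 4503/28, 67/4]
L3 α=0: [3667/28, 4503/28, 67/4]
L4 α=1/7: [11505/98, 16001/98, 327/14]
rounded: [117, 163, 23]

(1,1) stack=L1,L2,L3,L4; from [0,0,0]:
+L1 (α=3/8) → [687/8, 0, 15/4]
+L2 (α=4/5) → [2479/40, 696/5, 1071/20]
+L3 (α=3/4) → [9559/160, 1953/10, 15411/80]
+L4 (α=1/2) → [23799/320, 2973/20, 21331/160]
→ [74, 149, 133]

at x=2,y=0 over L1,L2,L3,L4,L5,L6:
after L1 α=1/8: [2, 153/8, 71/4]
after L2 α=5/6: [317/6, 3553/48, 4811/24]
after L3 α=2/5: [833/10, 8897/80, 8571/40]
after L4 α=1/2: [2203/20, 11377/160, 14491/80]
after L5 α=5/8: [23509/160, 65331/1280, 97873/640]
after L6 α=1/4: [104127/640, 227993/5120, 307699/2560]
= [163, 45, 120]

query (1,1) [L1,L2,L3,L4,L5,L6] — begin 0,0,0
+L1 (α=3/8) → [687/8, 0, 15/4]
+L2 (α=4/5) → [2479/40, 696/5, 1071/20]
+L3 (α=3/4) → [9559/160, 1953/10, 15411/80]
+L4 (α=1/2) → [23799/320, 2973/20, 21331/160]
+L5 (α=1/2) → [30519/640, 3473/40, 27731/320]
+L6 (α=1/7) → [104037/2240, 13339/140, 95833/1120]
= [46, 95, 86]

(2,1) stack=L1,L2,L3,L4,L5,L6; from [0,0,0]:
L1 α=1/6: [74/3, 131/6, 39]
L2 α=4/5: [202/3, 2747/30, 527/5]
L3 α=1/5: [817/15, 8404/75, 2488/25]
L4 α=5/6: [13867/90, 24827/225, 9113/150]
L5 α=1/2: [23317/180, 73427/450, 34913/300]
L6 α=3/4: [49777/720, 116627/1800, 68213/1200]
rounded: [69, 65, 57]

(0,0) stack=L1,L2,L3,L4,L5,L7; from [0,0,0]:
+L1 (α=0) → [0, 0, 0]
+L2 (α=5/6) → [275/2, 80/3, 425/3]
+L3 (α=1/6) → [571/4, 523/18, 1088/9]
+L4 (α=1/3) → [799/6, 2170/27, 2347/27]
+L5 (α=1/2) → [1447/12, 8299/54, 7369/54]
+L7 (α=6/7) → [2959/84, 57223/378, 76381/378]
rounded: [35, 151, 202]

(1,0) stack=L1,L2,L3,L4,L5,L7; from [0,0,0]:
+L1 (α=1/2) → [127, 145/2, 28]
+L2 (α=2/5) → [641/5, 279/2, 512/5]
+L3 (α=1/4) → [1579/10, 949/8, 2271/20]
+L4 (α=1) → [224, 130, 4]
+L5 (α=1/4) → [184, 477/4, 227/4]
+L7 (α=4/7) → [1084/7, 1975/28, 1385/28]
rounded: [155, 71, 49]


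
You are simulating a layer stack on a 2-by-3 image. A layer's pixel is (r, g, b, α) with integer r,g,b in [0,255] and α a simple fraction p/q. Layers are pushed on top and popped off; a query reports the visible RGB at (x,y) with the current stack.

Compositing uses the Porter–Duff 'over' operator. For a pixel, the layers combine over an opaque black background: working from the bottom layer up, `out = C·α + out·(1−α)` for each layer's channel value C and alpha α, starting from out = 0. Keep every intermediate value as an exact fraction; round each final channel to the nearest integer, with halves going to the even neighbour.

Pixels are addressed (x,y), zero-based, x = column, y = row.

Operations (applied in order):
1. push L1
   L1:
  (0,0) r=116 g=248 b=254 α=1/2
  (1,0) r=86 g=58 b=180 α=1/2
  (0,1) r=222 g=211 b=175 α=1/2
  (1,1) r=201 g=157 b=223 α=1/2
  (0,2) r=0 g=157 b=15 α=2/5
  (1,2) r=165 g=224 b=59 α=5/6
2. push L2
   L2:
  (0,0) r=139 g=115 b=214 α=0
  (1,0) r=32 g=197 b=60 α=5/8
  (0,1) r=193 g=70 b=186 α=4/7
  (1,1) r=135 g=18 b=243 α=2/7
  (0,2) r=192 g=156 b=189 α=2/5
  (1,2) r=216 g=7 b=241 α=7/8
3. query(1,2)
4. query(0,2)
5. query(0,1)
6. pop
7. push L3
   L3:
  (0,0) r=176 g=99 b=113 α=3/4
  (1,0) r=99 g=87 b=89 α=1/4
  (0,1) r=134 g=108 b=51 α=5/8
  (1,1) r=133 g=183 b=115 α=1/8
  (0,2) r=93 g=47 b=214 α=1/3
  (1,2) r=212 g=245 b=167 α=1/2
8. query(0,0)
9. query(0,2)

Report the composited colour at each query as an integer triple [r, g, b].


at x=1,y=2 over L1,L2:
after L1 α=5/6: [275/2, 560/3, 295/6]
after L2 α=7/8: [3299/16, 707/24, 10417/48]
= [206, 29, 217]

at x=0,y=2 over L1,L2:
L1 α=2/5: [0, 314/5, 6]
L2 α=2/5: [384/5, 2502/25, 396/5]
= [77, 100, 79]

(0,1) stack=L1,L2; from [0,0,0]:
after L1 α=1/2: [111, 211/2, 175/2]
after L2 α=4/7: [1105/7, 1193/14, 2013/14]
→ [158, 85, 144]

(0,0) stack=L1,L3; from [0,0,0]:
after L1 α=1/2: [58, 124, 127]
after L3 α=3/4: [293/2, 421/4, 233/2]
rounded: [146, 105, 116]

(0,2) stack=L1,L3; from [0,0,0]:
+L1 (α=2/5) → [0, 314/5, 6]
+L3 (α=1/3) → [31, 863/15, 226/3]
= [31, 58, 75]


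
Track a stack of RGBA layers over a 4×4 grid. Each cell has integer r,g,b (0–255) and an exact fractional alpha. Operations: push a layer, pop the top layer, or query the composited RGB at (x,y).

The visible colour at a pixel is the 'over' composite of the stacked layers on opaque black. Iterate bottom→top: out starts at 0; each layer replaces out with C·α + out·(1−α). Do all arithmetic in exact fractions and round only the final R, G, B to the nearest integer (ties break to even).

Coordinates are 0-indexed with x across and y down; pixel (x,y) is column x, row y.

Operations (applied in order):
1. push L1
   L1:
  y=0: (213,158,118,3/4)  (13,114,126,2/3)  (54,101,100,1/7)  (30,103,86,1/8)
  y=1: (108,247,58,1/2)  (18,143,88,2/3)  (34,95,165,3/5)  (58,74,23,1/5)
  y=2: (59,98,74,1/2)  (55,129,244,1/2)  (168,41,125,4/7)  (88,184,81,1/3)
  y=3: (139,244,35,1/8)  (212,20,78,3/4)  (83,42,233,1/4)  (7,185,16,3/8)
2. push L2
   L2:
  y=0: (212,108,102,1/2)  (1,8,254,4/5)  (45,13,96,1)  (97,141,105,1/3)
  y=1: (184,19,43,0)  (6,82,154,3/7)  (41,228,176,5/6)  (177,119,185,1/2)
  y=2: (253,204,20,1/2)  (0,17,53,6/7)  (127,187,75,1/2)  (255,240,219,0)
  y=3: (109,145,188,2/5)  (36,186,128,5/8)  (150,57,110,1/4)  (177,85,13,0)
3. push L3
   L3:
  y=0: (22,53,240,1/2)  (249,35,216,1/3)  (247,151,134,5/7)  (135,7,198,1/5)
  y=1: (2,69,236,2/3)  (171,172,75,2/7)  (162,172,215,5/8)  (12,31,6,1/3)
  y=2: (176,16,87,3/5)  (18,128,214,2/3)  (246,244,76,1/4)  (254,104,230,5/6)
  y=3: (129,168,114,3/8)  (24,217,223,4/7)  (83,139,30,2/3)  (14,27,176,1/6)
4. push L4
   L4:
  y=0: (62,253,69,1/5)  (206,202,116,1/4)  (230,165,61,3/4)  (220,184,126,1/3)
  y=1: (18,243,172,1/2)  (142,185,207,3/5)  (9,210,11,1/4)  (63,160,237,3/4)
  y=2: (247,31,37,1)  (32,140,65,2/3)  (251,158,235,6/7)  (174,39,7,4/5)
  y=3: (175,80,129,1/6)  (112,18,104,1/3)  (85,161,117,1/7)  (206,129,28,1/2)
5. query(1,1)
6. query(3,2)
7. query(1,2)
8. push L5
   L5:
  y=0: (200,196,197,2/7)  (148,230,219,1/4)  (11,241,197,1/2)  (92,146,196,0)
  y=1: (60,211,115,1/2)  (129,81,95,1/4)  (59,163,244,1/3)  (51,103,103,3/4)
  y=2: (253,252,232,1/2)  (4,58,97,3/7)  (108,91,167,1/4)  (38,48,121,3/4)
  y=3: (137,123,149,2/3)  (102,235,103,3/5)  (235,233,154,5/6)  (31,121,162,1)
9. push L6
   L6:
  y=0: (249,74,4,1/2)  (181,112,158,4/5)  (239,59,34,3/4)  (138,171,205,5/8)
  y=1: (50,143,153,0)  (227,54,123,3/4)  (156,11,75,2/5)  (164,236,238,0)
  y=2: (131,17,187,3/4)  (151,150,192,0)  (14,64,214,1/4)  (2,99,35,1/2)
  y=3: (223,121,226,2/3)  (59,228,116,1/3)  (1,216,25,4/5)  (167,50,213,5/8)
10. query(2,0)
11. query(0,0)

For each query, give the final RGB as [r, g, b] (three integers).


(1,1) stack=L1,L2,L3,L4; from [0,0,0]:
L1 α=2/3: [12, 286/3, 176/3]
L2 α=3/7: [66/7, 1882/21, 2090/21]
L3 α=2/7: [2724/49, 16634/147, 13600/147]
L4 α=3/5: [26322/245, 114853/735, 118487/735]
= [107, 156, 161]

(3,2) stack=L1,L2,L3,L4; from [0,0,0]:
after L1 α=1/3: [88/3, 184/3, 27]
after L2 α=0: [88/3, 184/3, 27]
after L3 α=5/6: [1949/9, 872/9, 1177/6]
after L4 α=4/5: [8213/45, 2276/45, 269/6]
rounded: [183, 51, 45]

query (1,2) [L1,L2,L3,L4] — begin 0,0,0
after L1 α=1/2: [55/2, 129/2, 122]
after L2 α=6/7: [55/14, 333/14, 440/7]
after L3 α=2/3: [559/42, 3917/42, 3436/21]
after L4 α=2/3: [3247/126, 15677/126, 6166/63]
→ [26, 124, 98]

at x=2,y=0 over L1,L2,L3,L4,L5,L6:
L1 α=1/7: [54/7, 101/7, 100/7]
L2 α=1: [45, 13, 96]
L3 α=5/7: [1325/7, 781/7, 862/7]
L4 α=3/4: [6155/28, 2123/14, 2143/28]
L5 α=1/2: [6463/56, 5497/28, 7659/56]
L6 α=3/4: [46615/224, 10453/112, 13371/224]
= [208, 93, 60]

(0,0) stack=L1,L2,L3,L4,L5,L6; from [0,0,0]:
after L1 α=3/4: [639/4, 237/2, 177/2]
after L2 α=1/2: [1487/8, 453/4, 381/4]
after L3 α=1/2: [1663/16, 665/8, 1341/8]
after L4 α=1/5: [1911/20, 1171/10, 1479/10]
after L5 α=2/7: [3511/28, 1955/14, 2267/14]
after L6 α=1/2: [10483/56, 2991/28, 2323/28]
= [187, 107, 83]


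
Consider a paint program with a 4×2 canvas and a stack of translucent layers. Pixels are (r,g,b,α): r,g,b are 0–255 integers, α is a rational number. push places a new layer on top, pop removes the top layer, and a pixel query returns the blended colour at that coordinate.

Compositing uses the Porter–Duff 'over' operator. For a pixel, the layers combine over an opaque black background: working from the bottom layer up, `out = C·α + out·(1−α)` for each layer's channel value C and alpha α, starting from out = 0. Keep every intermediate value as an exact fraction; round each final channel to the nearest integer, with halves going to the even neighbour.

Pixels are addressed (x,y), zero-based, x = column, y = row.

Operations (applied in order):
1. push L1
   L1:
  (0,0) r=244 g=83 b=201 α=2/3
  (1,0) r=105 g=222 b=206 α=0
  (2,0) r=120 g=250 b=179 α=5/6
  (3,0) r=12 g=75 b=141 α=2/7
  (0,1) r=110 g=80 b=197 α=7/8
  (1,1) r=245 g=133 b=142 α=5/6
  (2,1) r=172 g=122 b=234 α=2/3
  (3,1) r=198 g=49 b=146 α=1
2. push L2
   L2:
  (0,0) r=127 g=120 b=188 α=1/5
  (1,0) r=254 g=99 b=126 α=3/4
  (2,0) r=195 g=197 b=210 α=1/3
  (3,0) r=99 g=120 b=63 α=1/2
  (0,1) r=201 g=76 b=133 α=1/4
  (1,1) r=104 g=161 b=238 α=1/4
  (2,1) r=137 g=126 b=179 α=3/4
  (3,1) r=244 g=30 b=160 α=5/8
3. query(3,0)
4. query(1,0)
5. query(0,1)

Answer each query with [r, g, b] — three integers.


at x=3,y=0 over L1,L2:
after L1 α=2/7: [24/7, 150/7, 282/7]
after L2 α=1/2: [717/14, 495/7, 723/14]
rounded: [51, 71, 52]

at x=1,y=0 over L1,L2:
+L1 (α=0) → [0, 0, 0]
+L2 (α=3/4) → [381/2, 297/4, 189/2]
rounded: [190, 74, 94]

query (0,1) [L1,L2] — begin 0,0,0
+L1 (α=7/8) → [385/4, 70, 1379/8]
+L2 (α=1/4) → [1959/16, 143/2, 5201/32]
= [122, 72, 163]


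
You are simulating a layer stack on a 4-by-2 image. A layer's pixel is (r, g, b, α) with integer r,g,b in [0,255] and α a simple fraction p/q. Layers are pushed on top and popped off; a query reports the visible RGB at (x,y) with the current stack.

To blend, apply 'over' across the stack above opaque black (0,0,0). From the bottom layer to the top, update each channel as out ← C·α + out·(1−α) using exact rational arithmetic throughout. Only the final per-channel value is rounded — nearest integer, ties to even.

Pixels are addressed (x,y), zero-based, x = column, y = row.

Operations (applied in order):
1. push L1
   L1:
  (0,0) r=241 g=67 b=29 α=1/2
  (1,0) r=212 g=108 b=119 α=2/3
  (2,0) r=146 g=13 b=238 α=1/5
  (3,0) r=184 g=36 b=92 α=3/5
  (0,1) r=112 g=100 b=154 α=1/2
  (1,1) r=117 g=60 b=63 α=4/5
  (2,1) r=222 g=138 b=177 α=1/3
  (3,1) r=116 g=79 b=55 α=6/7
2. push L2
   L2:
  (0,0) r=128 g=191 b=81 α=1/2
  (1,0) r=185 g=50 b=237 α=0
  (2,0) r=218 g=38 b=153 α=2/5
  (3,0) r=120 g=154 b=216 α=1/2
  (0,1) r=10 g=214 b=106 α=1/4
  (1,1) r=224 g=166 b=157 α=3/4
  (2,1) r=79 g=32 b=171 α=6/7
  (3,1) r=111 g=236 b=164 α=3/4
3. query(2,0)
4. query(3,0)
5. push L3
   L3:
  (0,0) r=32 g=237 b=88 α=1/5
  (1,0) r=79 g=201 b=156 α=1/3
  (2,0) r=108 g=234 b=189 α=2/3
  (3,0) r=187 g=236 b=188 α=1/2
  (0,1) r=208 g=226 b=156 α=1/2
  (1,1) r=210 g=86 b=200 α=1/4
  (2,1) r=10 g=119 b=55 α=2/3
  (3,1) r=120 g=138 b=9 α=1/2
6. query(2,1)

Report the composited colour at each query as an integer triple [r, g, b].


query (2,0) [L1,L2] — begin 0,0,0
after L1 α=1/5: [146/5, 13/5, 238/5]
after L2 α=2/5: [2618/25, 419/25, 2244/25]
rounded: [105, 17, 90]

query (3,0) [L1,L2] — begin 0,0,0
after L1 α=3/5: [552/5, 108/5, 276/5]
after L2 α=1/2: [576/5, 439/5, 678/5]
→ [115, 88, 136]

(2,1) stack=L1,L2,L3; from [0,0,0]:
after L1 α=1/3: [74, 46, 59]
after L2 α=6/7: [548/7, 34, 155]
after L3 α=2/3: [688/21, 272/3, 265/3]
rounded: [33, 91, 88]


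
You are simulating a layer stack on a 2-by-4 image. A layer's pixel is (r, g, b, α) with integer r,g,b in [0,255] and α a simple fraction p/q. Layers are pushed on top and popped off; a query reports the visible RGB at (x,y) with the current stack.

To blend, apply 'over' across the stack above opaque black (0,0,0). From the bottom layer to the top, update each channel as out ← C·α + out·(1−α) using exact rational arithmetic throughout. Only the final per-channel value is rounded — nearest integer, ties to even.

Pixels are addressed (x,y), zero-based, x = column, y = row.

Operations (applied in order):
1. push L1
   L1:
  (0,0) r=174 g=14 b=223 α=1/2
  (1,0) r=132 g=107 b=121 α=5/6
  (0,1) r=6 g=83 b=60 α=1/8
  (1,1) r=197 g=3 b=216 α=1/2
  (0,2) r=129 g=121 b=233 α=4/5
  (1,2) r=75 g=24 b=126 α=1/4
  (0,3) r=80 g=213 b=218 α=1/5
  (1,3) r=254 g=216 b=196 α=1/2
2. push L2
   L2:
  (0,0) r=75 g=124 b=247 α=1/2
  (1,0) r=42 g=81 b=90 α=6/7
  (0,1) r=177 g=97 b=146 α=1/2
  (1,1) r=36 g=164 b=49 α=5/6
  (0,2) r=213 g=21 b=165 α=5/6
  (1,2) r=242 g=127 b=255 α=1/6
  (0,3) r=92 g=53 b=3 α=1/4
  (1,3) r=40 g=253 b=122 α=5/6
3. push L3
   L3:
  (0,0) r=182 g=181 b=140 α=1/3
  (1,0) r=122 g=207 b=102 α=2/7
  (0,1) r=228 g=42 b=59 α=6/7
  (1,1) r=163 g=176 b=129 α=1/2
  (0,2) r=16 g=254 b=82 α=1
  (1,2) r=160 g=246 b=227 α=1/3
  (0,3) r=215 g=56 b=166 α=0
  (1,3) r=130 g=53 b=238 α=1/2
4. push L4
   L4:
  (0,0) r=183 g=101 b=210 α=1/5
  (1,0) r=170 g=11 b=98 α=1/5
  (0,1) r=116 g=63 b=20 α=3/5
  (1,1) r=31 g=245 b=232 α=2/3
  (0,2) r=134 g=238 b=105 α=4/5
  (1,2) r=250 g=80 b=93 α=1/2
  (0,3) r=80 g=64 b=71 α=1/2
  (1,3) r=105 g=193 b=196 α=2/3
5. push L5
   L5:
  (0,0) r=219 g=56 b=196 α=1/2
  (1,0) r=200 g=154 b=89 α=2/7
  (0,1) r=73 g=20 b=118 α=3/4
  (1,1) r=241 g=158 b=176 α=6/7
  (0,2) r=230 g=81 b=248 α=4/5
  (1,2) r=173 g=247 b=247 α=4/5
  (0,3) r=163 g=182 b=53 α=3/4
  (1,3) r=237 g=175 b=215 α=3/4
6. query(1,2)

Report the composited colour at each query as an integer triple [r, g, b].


(1,2) stack=L1,L2,L3,L4,L5; from [0,0,0]:
L1 α=1/4: [75/4, 6, 63/2]
L2 α=1/6: [1343/24, 157/6, 275/4]
L3 α=1/3: [3263/36, 895/9, 243/2]
L4 α=1/2: [12263/72, 1615/18, 429/4]
L5 α=4/5: [62087/360, 19399/90, 4381/20]
= [172, 216, 219]


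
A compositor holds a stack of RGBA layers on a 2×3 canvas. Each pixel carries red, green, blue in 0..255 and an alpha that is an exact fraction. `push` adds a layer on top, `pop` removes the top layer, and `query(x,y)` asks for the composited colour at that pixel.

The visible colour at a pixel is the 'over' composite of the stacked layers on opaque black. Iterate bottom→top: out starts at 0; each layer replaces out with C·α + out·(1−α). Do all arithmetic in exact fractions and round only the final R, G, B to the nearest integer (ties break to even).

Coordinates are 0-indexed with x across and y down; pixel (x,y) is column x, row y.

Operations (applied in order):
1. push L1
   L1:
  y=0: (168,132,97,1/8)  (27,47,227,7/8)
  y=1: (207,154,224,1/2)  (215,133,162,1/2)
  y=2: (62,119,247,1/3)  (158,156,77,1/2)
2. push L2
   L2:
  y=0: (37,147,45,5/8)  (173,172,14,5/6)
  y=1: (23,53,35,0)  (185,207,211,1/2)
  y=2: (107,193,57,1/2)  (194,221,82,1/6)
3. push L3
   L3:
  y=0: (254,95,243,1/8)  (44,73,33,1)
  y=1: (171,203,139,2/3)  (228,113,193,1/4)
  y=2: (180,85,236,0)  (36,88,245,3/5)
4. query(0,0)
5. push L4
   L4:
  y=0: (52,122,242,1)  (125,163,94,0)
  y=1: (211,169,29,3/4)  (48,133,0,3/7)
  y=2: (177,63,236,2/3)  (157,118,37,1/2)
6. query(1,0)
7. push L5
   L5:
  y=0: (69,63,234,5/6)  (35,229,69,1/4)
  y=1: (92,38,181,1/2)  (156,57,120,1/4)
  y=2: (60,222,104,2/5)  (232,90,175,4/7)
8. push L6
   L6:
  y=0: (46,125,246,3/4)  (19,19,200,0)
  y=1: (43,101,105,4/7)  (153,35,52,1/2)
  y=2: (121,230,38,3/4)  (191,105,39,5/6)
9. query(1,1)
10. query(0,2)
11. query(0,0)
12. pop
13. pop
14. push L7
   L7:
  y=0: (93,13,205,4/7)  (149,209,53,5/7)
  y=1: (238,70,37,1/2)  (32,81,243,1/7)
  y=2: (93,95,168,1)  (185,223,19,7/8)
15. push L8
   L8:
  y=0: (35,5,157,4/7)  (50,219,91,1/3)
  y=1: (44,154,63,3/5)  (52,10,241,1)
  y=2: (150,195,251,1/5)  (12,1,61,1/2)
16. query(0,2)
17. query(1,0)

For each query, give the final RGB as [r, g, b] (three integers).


(0,0) stack=L1,L2,L3; from [0,0,0]:
L1 α=1/8: [21, 33/2, 97/8]
L2 α=5/8: [31, 1569/16, 2091/64]
L3 α=1/8: [471/8, 12503/128, 30189/512]
rounded: [59, 98, 59]

(1,0) stack=L1,L2,L3,L4; from [0,0,0]:
L1 α=7/8: [189/8, 329/8, 1589/8]
L2 α=5/6: [7109/48, 2403/16, 2149/48]
L3 α=1: [44, 73, 33]
L4 α=0: [44, 73, 33]
= [44, 73, 33]

at x=1,y=1 over L1,L2,L3,L4,L5,L6:
L1 α=1/2: [215/2, 133/2, 81]
L2 α=1/2: [585/4, 547/4, 146]
L3 α=1/4: [2667/16, 2093/16, 631/4]
L4 α=3/7: [3243/28, 527/4, 631/7]
L5 α=1/4: [14097/112, 1809/16, 2733/28]
L6 α=1/2: [31233/224, 2369/32, 4189/56]
= [139, 74, 75]

at x=0,y=2 over L1,L2,L3,L4,L5,L6:
L1 α=1/3: [62/3, 119/3, 247/3]
L2 α=1/2: [383/6, 349/3, 209/3]
L3 α=0: [383/6, 349/3, 209/3]
L4 α=2/3: [2507/18, 727/9, 1625/9]
L5 α=2/5: [3227/30, 2059/15, 2249/15]
L6 α=3/4: [14117/120, 12409/60, 3959/60]
= [118, 207, 66]

at x=0,y=0 over L1,L2,L3,L4,L5,L6:
L1 α=1/8: [21, 33/2, 97/8]
L2 α=5/8: [31, 1569/16, 2091/64]
L3 α=1/8: [471/8, 12503/128, 30189/512]
L4 α=1: [52, 122, 242]
L5 α=5/6: [397/6, 437/6, 706/3]
L6 α=3/4: [1225/24, 2687/24, 730/3]
rounded: [51, 112, 243]

query (0,2) [L1,L2,L3,L4,L7,L8] — begin 0,0,0
L1 α=1/3: [62/3, 119/3, 247/3]
L2 α=1/2: [383/6, 349/3, 209/3]
L3 α=0: [383/6, 349/3, 209/3]
L4 α=2/3: [2507/18, 727/9, 1625/9]
L7 α=1: [93, 95, 168]
L8 α=1/5: [522/5, 115, 923/5]
→ [104, 115, 185]

(1,0) stack=L1,L2,L3,L4,L7,L8; from [0,0,0]:
after L1 α=7/8: [189/8, 329/8, 1589/8]
after L2 α=5/6: [7109/48, 2403/16, 2149/48]
after L3 α=1: [44, 73, 33]
after L4 α=0: [44, 73, 33]
after L7 α=5/7: [119, 1191/7, 331/7]
after L8 α=1/3: [96, 1305/7, 433/7]
→ [96, 186, 62]


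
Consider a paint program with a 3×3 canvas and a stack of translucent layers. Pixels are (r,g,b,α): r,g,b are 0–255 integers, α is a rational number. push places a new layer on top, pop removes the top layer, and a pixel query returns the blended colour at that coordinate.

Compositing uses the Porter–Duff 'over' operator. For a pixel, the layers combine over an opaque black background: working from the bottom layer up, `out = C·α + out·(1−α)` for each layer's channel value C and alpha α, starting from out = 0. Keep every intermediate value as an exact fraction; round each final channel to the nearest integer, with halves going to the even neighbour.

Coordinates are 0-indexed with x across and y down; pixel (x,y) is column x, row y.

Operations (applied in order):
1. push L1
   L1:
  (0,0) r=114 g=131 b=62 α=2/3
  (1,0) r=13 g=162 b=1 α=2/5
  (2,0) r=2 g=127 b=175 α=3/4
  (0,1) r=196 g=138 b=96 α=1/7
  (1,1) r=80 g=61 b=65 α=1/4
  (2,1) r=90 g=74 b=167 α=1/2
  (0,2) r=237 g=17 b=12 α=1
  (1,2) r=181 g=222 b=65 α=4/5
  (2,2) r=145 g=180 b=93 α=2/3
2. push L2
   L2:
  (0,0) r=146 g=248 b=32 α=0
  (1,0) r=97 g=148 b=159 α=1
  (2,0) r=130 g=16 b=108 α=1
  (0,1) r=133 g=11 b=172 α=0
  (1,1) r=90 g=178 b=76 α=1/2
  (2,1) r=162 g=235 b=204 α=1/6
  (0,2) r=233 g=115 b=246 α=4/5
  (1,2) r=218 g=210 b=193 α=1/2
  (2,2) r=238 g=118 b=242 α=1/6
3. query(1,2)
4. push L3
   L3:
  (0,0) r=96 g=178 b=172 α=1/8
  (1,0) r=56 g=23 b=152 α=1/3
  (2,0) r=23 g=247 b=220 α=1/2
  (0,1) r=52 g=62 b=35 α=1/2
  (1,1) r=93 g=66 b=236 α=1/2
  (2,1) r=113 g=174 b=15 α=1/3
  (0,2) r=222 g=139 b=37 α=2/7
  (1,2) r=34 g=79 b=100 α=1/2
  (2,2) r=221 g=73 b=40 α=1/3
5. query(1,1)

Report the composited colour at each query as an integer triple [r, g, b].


(1,2) stack=L1,L2; from [0,0,0]:
after L1 α=4/5: [724/5, 888/5, 52]
after L2 α=1/2: [907/5, 969/5, 245/2]
= [181, 194, 122]

at x=1,y=1 over L1,L2,L3:
after L1 α=1/4: [20, 61/4, 65/4]
after L2 α=1/2: [55, 773/8, 369/8]
after L3 α=1/2: [74, 1301/16, 2257/16]
= [74, 81, 141]


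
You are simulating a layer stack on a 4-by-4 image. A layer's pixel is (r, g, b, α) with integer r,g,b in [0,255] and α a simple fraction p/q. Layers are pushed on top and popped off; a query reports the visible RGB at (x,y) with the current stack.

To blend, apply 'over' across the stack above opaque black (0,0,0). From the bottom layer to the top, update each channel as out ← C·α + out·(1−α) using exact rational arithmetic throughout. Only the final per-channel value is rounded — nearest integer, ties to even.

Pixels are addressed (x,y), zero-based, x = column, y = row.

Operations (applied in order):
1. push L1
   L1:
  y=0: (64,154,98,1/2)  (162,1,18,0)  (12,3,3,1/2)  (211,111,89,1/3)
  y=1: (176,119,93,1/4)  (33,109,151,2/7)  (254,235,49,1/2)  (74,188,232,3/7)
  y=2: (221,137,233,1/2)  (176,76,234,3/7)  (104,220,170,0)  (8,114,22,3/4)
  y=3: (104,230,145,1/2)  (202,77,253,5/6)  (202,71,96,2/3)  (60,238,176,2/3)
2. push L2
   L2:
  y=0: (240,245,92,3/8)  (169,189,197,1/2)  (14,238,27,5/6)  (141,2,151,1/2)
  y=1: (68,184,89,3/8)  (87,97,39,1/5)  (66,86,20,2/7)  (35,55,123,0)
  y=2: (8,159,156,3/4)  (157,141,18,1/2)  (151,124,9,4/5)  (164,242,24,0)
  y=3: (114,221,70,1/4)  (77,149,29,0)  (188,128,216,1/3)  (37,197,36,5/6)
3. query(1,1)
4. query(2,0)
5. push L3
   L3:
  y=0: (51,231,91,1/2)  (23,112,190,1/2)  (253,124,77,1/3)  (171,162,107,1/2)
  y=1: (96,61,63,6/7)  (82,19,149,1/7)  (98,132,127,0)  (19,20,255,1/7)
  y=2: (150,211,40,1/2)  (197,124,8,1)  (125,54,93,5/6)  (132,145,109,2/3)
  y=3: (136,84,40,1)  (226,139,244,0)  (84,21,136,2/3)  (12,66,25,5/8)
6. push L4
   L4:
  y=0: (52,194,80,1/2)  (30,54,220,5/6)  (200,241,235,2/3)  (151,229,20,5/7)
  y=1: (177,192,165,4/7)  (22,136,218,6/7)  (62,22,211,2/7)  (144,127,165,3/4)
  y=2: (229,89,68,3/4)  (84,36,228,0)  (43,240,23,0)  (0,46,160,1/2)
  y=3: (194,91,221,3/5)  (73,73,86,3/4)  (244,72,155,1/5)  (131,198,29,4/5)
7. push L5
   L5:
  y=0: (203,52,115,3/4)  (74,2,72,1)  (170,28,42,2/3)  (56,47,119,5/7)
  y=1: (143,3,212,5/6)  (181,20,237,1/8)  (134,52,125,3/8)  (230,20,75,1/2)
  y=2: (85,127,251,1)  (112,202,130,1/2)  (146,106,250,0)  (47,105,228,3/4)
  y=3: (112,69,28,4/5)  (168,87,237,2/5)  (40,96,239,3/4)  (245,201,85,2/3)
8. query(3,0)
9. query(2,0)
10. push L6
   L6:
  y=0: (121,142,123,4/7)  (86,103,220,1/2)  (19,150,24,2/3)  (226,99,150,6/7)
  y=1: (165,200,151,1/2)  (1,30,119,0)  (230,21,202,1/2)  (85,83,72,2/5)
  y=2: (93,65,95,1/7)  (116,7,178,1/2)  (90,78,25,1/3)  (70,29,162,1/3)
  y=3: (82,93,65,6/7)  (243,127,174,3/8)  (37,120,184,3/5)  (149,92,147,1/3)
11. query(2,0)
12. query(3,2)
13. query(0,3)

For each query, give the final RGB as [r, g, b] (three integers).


(1,1) stack=L1,L2; from [0,0,0]:
after L1 α=2/7: [66/7, 218/7, 302/7]
after L2 α=1/5: [873/35, 1551/35, 1481/35]
rounded: [25, 44, 42]

at x=2,y=0 over L1,L2:
after L1 α=1/2: [6, 3/2, 3/2]
after L2 α=5/6: [38/3, 2383/12, 91/4]
= [13, 199, 23]

at x=3,y=0 over L1,L2,L3,L4,L5:
after L1 α=1/3: [211/3, 37, 89/3]
after L2 α=1/2: [317/3, 39/2, 271/3]
after L3 α=1/2: [415/3, 363/4, 296/3]
after L4 α=5/7: [3095/21, 379/2, 892/21]
after L5 α=5/7: [12070/147, 614/7, 14279/147]
= [82, 88, 97]

(2,0) stack=L1,L2,L3,L4,L5; from [0,0,0]:
L1 α=1/2: [6, 3/2, 3/2]
L2 α=5/6: [38/3, 2383/12, 91/4]
L3 α=1/3: [835/9, 3127/18, 245/6]
L4 α=2/3: [4435/27, 11803/54, 3065/18]
L5 α=2/3: [13615/81, 14827/162, 4577/54]
→ [168, 92, 85]

query (2,0) [L1,L2,L3,L4,L5,L6] — begin 0,0,0
L1 α=1/2: [6, 3/2, 3/2]
L2 α=5/6: [38/3, 2383/12, 91/4]
L3 α=1/3: [835/9, 3127/18, 245/6]
L4 α=2/3: [4435/27, 11803/54, 3065/18]
L5 α=2/3: [13615/81, 14827/162, 4577/54]
L6 α=2/3: [16693/243, 63427/486, 7169/162]
→ [69, 131, 44]

query (3,2) [L1,L2,L3,L4,L5,L6] — begin 0,0,0
L1 α=3/4: [6, 171/2, 33/2]
L2 α=0: [6, 171/2, 33/2]
L3 α=2/3: [90, 751/6, 469/6]
L4 α=1/2: [45, 1027/12, 1429/12]
L5 α=3/4: [93/2, 4807/48, 9637/48]
L6 α=1/3: [163/3, 5503/72, 13525/72]
→ [54, 76, 188]

query (0,3) [L1,L2,L3,L4,L5,L6] — begin 0,0,0
after L1 α=1/2: [52, 115, 145/2]
after L2 α=1/4: [135/2, 283/2, 575/8]
after L3 α=1: [136, 84, 40]
after L4 α=3/5: [854/5, 441/5, 743/5]
after L5 α=4/5: [3094/25, 1821/25, 1303/25]
after L6 α=6/7: [15394/175, 2253/25, 1579/25]
→ [88, 90, 63]


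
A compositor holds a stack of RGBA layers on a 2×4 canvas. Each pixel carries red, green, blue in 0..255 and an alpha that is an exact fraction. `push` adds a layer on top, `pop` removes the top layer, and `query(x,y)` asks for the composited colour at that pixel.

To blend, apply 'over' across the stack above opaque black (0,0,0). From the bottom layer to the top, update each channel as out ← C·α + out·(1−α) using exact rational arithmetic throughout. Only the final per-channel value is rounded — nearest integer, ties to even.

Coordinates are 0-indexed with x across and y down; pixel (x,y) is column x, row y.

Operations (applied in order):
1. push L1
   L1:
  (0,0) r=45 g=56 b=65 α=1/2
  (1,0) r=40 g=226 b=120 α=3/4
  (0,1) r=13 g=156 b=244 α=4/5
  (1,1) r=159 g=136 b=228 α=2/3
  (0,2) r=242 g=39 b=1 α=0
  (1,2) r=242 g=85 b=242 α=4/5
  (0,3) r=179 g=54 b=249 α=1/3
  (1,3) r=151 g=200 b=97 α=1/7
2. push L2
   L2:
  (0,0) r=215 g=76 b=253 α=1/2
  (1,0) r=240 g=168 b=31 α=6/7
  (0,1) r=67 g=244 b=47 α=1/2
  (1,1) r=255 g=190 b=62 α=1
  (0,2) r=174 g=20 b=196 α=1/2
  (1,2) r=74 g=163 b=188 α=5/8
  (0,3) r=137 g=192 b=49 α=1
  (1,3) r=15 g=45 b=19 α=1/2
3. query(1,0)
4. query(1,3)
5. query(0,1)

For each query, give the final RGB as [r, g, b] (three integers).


at x=1,y=0 over L1,L2:
+L1 (α=3/4) → [30, 339/2, 90]
+L2 (α=6/7) → [210, 2355/14, 276/7]
rounded: [210, 168, 39]

at x=1,y=3 over L1,L2:
after L1 α=1/7: [151/7, 200/7, 97/7]
after L2 α=1/2: [128/7, 515/14, 115/7]
rounded: [18, 37, 16]

query (0,1) [L1,L2] — begin 0,0,0
L1 α=4/5: [52/5, 624/5, 976/5]
L2 α=1/2: [387/10, 922/5, 1211/10]
→ [39, 184, 121]


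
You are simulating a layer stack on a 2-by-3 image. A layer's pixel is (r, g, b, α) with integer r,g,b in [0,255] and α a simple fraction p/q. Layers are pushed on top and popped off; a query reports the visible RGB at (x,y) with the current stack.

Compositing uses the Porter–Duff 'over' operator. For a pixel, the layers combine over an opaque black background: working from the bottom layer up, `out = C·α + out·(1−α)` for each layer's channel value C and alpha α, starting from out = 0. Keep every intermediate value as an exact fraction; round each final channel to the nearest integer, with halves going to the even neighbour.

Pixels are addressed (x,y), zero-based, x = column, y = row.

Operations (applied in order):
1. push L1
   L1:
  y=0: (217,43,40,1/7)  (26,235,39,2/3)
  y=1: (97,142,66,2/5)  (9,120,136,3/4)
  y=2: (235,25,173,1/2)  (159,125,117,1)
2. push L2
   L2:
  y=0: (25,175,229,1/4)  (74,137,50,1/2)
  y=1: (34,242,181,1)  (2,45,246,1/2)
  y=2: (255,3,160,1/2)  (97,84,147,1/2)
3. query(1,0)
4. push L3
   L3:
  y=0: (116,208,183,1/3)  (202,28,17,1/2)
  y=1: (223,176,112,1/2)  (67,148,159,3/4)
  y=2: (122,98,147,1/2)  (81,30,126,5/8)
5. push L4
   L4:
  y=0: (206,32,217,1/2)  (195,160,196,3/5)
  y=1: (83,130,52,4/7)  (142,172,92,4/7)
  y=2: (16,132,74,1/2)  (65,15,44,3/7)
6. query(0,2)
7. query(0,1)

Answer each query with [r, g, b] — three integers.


query (1,0) [L1,L2] — begin 0,0,0
+L1 (α=2/3) → [52/3, 470/3, 26]
+L2 (α=1/2) → [137/3, 881/6, 38]
rounded: [46, 147, 38]

at x=0,y=2 over L1,L2,L3,L4:
after L1 α=1/2: [235/2, 25/2, 173/2]
after L2 α=1/2: [745/4, 31/4, 493/4]
after L3 α=1/2: [1233/8, 423/8, 1081/8]
after L4 α=1/2: [1361/16, 1479/16, 1673/16]
= [85, 92, 105]

query (0,1) [L1,L2,L3,L4] — begin 0,0,0
L1 α=2/5: [194/5, 284/5, 132/5]
L2 α=1: [34, 242, 181]
L3 α=1/2: [257/2, 209, 293/2]
L4 α=4/7: [205/2, 1147/7, 185/2]
→ [102, 164, 92]


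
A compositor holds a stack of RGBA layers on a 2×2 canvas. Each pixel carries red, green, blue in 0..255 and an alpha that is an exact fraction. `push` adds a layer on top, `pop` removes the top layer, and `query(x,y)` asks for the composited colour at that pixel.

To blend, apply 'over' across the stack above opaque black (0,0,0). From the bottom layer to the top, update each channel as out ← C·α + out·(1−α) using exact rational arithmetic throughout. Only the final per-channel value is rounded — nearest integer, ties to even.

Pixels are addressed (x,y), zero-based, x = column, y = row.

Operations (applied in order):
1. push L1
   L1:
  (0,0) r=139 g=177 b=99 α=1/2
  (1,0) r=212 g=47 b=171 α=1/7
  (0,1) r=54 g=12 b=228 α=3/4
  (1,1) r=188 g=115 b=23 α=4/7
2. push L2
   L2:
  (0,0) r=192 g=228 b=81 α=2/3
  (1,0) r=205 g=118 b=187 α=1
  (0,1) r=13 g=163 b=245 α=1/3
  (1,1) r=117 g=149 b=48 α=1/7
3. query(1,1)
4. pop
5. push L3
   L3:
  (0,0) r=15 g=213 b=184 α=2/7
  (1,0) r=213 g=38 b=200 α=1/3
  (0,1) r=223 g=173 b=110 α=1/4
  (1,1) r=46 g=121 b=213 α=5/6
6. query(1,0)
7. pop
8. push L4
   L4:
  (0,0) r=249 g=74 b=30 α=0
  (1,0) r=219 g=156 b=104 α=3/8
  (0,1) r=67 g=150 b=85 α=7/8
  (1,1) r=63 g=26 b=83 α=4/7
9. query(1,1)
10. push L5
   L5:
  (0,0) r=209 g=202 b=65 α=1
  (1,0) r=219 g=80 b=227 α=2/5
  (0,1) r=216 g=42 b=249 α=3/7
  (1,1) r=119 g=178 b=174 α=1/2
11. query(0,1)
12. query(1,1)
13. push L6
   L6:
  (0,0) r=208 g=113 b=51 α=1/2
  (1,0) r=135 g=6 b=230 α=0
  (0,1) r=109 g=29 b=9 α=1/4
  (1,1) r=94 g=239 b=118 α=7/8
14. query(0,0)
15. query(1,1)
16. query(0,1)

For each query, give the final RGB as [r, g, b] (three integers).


at x=1,y=1 over L1,L2:
L1 α=4/7: [752/7, 460/7, 92/7]
L2 α=1/7: [5331/49, 3803/49, 888/49]
→ [109, 78, 18]

(1,0) stack=L1,L3; from [0,0,0]:
+L1 (α=1/7) → [212/7, 47/7, 171/7]
+L3 (α=1/3) → [1915/21, 120/7, 1742/21]
rounded: [91, 17, 83]

(1,1) stack=L1,L4; from [0,0,0]:
+L1 (α=4/7) → [752/7, 460/7, 92/7]
+L4 (α=4/7) → [4020/49, 2108/49, 2600/49]
rounded: [82, 43, 53]

(0,1) stack=L1,L4,L5; from [0,0,0]:
+L1 (α=3/4) → [81/2, 9, 171]
+L4 (α=7/8) → [1019/16, 1059/8, 383/4]
+L5 (α=3/7) → [3611/28, 1311/14, 1130/7]
rounded: [129, 94, 161]

(1,1) stack=L1,L4,L5; from [0,0,0]:
L1 α=4/7: [752/7, 460/7, 92/7]
L4 α=4/7: [4020/49, 2108/49, 2600/49]
L5 α=1/2: [9851/98, 5415/49, 5563/49]
= [101, 111, 114]

query (0,0) [L1,L4,L5,L6] — begin 0,0,0
L1 α=1/2: [139/2, 177/2, 99/2]
L4 α=0: [139/2, 177/2, 99/2]
L5 α=1: [209, 202, 65]
L6 α=1/2: [417/2, 315/2, 58]
→ [208, 158, 58]

at x=1,y=1 over L1,L4,L5,L6:
+L1 (α=4/7) → [752/7, 460/7, 92/7]
+L4 (α=4/7) → [4020/49, 2108/49, 2600/49]
+L5 (α=1/2) → [9851/98, 5415/49, 5563/49]
+L6 (α=7/8) → [74335/784, 10924/49, 46037/392]
→ [95, 223, 117]

at x=0,y=1 over L1,L4,L5,L6:
+L1 (α=3/4) → [81/2, 9, 171]
+L4 (α=7/8) → [1019/16, 1059/8, 383/4]
+L5 (α=3/7) → [3611/28, 1311/14, 1130/7]
+L6 (α=1/4) → [13885/112, 4339/56, 3453/28]
rounded: [124, 77, 123]


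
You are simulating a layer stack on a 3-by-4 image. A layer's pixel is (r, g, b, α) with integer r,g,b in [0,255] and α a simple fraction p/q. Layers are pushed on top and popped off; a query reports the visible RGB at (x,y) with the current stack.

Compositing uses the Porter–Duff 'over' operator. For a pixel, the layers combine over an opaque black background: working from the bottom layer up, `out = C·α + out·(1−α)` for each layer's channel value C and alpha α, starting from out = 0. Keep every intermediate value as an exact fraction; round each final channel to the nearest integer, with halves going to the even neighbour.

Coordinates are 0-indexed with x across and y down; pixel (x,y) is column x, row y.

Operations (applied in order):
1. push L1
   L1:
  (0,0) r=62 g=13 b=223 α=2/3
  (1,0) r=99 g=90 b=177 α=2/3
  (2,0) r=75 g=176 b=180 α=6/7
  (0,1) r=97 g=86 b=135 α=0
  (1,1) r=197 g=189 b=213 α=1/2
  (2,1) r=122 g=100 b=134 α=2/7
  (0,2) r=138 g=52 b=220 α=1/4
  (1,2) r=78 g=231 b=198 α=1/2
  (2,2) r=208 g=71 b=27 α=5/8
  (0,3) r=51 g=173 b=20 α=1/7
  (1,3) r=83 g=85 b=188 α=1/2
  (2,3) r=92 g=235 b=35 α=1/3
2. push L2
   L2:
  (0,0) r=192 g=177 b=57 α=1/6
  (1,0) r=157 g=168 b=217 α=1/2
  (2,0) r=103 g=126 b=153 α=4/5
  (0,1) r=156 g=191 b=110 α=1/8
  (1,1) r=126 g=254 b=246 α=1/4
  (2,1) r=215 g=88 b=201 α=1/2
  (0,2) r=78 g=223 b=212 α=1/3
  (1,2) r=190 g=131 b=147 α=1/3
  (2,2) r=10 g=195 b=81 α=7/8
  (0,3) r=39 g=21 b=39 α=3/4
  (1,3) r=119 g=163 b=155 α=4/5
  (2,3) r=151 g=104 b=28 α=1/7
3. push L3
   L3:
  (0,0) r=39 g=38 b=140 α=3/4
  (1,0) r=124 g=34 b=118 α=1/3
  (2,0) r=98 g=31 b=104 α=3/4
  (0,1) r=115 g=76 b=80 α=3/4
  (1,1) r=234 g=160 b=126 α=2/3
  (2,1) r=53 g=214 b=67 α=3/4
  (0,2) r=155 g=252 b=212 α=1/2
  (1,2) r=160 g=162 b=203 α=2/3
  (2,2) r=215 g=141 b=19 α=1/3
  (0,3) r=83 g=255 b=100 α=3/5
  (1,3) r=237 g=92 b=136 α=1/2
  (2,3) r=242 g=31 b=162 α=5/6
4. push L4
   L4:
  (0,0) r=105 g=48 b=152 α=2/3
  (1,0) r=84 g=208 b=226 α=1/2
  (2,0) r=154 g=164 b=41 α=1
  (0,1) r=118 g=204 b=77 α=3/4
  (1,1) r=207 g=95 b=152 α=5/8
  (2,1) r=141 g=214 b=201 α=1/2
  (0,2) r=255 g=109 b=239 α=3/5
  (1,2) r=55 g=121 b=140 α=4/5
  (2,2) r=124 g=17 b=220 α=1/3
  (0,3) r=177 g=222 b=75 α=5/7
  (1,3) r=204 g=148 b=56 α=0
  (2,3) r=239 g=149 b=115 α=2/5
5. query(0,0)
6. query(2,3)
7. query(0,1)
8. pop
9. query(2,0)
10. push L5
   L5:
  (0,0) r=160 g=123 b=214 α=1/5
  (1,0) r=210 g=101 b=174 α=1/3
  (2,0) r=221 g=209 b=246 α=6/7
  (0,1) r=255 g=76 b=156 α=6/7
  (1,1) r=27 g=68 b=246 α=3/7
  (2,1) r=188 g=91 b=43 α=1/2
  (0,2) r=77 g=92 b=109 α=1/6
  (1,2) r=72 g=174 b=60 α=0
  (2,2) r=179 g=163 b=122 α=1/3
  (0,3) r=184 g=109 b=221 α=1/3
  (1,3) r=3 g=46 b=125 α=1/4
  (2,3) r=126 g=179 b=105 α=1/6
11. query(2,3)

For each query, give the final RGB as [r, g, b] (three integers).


at x=0,y=0 over L1,L2,L3,L4:
L1 α=2/3: [124/3, 26/3, 446/3]
L2 α=1/6: [598/9, 661/18, 2401/18]
L3 α=3/4: [1651/36, 2713/72, 9961/72]
L4 α=2/3: [9211/108, 9625/216, 31849/216]
rounded: [85, 45, 147]

query (2,3) [L1,L2,L3,L4] — begin 0,0,0
L1 α=1/3: [92/3, 235/3, 35/3]
L2 α=1/7: [335/7, 82, 14]
L3 α=5/6: [2935/14, 79/2, 412/3]
L4 α=2/5: [15497/70, 833/10, 642/5]
= [221, 83, 128]

query (0,1) [L1,L2,L3,L4] — begin 0,0,0
after L1 α=0: [0, 0, 0]
after L2 α=1/8: [39/2, 191/8, 55/4]
after L3 α=3/4: [729/8, 2015/32, 1015/16]
after L4 α=3/4: [3561/32, 21599/128, 4711/64]
→ [111, 169, 74]

at x=2,y=0 over L1,L2,L3:
after L1 α=6/7: [450/7, 1056/7, 1080/7]
after L2 α=4/5: [3334/35, 4584/35, 5364/35]
after L3 α=3/4: [3406/35, 7839/140, 4071/35]
→ [97, 56, 116]

(2,3) stack=L1,L2,L3,L5; from [0,0,0]:
after L1 α=1/3: [92/3, 235/3, 35/3]
after L2 α=1/7: [335/7, 82, 14]
after L3 α=5/6: [2935/14, 79/2, 412/3]
after L5 α=1/6: [16439/84, 251/4, 2375/18]
= [196, 63, 132]
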